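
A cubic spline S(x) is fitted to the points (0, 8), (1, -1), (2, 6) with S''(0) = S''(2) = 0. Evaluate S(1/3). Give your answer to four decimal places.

3.8148

Let m_i = S''(x_i). Step sizes h_i = 1, 1; slopes of the chords Δ_i = (y_(i+1) - y_i)/h_i = -9, 7.
  1·m_0 + 4·m_1 + 1·m_2 = 6(Δ_1 - Δ_0) = 96
Natural end conditions: m_0 = m_2 = 0.
Forward elimination and back-substitution give m_0 = 0, m_1 = 24, m_2 = 0.
On [0, 1], S(x) = 8 - 13·x + 0·x² + 4·x³.
With x = 1/3: S(1/3) = 103/27.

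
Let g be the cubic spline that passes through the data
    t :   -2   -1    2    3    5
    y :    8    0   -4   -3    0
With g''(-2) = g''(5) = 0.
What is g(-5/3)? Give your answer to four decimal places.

Put σ_i = g'' at the i-th knot. Here h = (1, 3, 1, 2) and Δ = (-8, -4/3, 1, 3/2), so the interior equations h_(i-1)·σ_(i-1) + 2(h_(i-1)+h_i)·σ_i + h_i·σ_(i+1) = 6(Δ_i − Δ_(i-1)) read
  1·σ_0 + 8·σ_1 + 3·σ_2 = 6(Δ_1 - Δ_0) = 40
  3·σ_1 + 8·σ_2 + 1·σ_3 = 6(Δ_2 - Δ_1) = 14
  1·σ_2 + 6·σ_3 + 2·σ_4 = 6(Δ_3 - Δ_2) = 3
Natural end conditions: σ_0 = σ_4 = 0.
Solving: σ_0 = 0, σ_1 = 1637/322, σ_2 = -36/161, σ_3 = 173/322, σ_4 = 0.
On [-2, -1], g(t) = 8 - 17093/1932·(t + 2) + 0·(t + 2)² + 1637/1932·(t + 2)³.
With (t + 2) = 1/3: g(-5/3) = 66278/13041.

5.0823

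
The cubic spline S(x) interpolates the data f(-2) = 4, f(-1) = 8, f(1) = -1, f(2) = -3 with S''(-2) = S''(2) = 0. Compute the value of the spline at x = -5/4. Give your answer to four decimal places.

With M_i denoting the second derivative at x_i, h_i = 1, 2, 1, and Δ_i = (y_(i+1) − y_i)/h_i = 4, -9/2, -2:
  1·M_0 + 6·M_1 + 2·M_2 = 6(Δ_1 - Δ_0) = -51
  2·M_1 + 6·M_2 + 1·M_3 = 6(Δ_2 - Δ_1) = 15
Natural end conditions: M_0 = M_3 = 0.
Hence M_0 = 0, M_1 = -21/2, M_2 = 6, M_3 = 0.
On [-2, -1], S(x) = 4 + 23/4·(x + 2) + 0·(x + 2)² - 7/4·(x + 2)³.
With (x + 2) = 3/4: S(-5/4) = 1939/256.

7.5742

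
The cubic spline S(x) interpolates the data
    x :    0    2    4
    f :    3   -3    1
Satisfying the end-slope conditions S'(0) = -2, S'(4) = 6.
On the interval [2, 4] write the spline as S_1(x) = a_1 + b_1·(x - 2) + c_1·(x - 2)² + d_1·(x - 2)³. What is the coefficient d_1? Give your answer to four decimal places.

0.0625

Let M_i = S''(x_i). Step sizes h_i = 2, 2; slopes of the chords Δ_i = (y_(i+1) - y_i)/h_i = -3, 2.
  2·M_0 + 8·M_1 + 2·M_2 = 6(Δ_1 - Δ_0) = 30
Clamped end conditions give two more equations: 2h_0·M_0 + h_0·M_1 = 6(Δ_0 - S'(0)) = -6 and h_1·M_1 + 2h_1·M_2 = 6(S'(4) - Δ_1) = 24.
Forward elimination and back-substitution give M_0 = -13/4, M_1 = 7/2, M_2 = 17/4.
On [2, 4], with S_1(x) = a_1 + b_1·(x - 2) + c_1·(x - 2)² + d_1·(x - 2)³: c_1 = M_1/2 = 7/4, d_1 = (M_2 - M_1)/(6h_1) = 1/16, b_1 = Δ_1 - h_1(2M_1 + M_2)/6 = -7/4.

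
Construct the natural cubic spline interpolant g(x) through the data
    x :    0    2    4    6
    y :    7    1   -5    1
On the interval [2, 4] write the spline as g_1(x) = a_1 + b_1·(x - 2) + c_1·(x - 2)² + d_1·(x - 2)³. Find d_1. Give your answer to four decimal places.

0.5000

Put m_i = g'' at the i-th knot. Here h = (2, 2, 2) and Δ = (-3, -3, 3), so the interior equations h_(i-1)·m_(i-1) + 2(h_(i-1)+h_i)·m_i + h_i·m_(i+1) = 6(Δ_i − Δ_(i-1)) read
  2·m_0 + 8·m_1 + 2·m_2 = 6(Δ_1 - Δ_0) = 0
  2·m_1 + 8·m_2 + 2·m_3 = 6(Δ_2 - Δ_1) = 36
Natural end conditions: m_0 = m_3 = 0.
Solving the tridiagonal system: m_0 = 0, m_1 = -6/5, m_2 = 24/5, m_3 = 0.
On [2, 4], with g_1(x) = a_1 + b_1·(x - 2) + c_1·(x - 2)² + d_1·(x - 2)³: c_1 = m_1/2 = -3/5, d_1 = (m_2 - m_1)/(6h_1) = 1/2, b_1 = Δ_1 - h_1(2m_1 + m_2)/6 = -19/5.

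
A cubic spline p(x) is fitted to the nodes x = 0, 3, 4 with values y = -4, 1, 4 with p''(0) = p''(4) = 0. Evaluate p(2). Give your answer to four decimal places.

Put σ_i = p'' at the i-th knot. Here h = (3, 1) and Δ = (5/3, 3), so the interior equations h_(i-1)·σ_(i-1) + 2(h_(i-1)+h_i)·σ_i + h_i·σ_(i+1) = 6(Δ_i − Δ_(i-1)) read
  3·σ_0 + 8·σ_1 + 1·σ_2 = 6(Δ_1 - Δ_0) = 8
Natural end conditions: σ_0 = σ_2 = 0.
Solving the tridiagonal system: σ_0 = 0, σ_1 = 1, σ_2 = 0.
On [0, 3], p(x) = -4 + 7/6·x + 0·x² + 1/18·x³.
With x = 2: p(2) = -11/9.

-1.2222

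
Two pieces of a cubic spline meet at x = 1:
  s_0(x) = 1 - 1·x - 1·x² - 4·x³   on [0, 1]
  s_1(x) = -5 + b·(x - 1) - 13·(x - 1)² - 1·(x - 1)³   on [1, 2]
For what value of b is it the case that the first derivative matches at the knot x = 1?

s_0'(x) = -1 - 2·x - 12·x², so s_0'(1) = -15. On the right, s_1'(1) = b, so b = -15.

-15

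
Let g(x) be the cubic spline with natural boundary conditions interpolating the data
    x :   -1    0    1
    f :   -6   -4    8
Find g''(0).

15

Put σ_i = g'' at the i-th knot. Here h = (1, 1) and Δ = (2, 12), so the interior equations h_(i-1)·σ_(i-1) + 2(h_(i-1)+h_i)·σ_i + h_i·σ_(i+1) = 6(Δ_i − Δ_(i-1)) read
  1·σ_0 + 4·σ_1 + 1·σ_2 = 6(Δ_1 - Δ_0) = 60
Natural end conditions: σ_0 = σ_2 = 0.
Solving: σ_0 = 0, σ_1 = 15, σ_2 = 0.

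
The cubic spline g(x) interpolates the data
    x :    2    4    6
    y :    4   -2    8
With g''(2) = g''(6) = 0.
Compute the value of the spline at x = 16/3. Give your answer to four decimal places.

Put σ_i = g'' at the i-th knot. Here h = (2, 2) and Δ = (-3, 5), so the interior equations h_(i-1)·σ_(i-1) + 2(h_(i-1)+h_i)·σ_i + h_i·σ_(i+1) = 6(Δ_i − Δ_(i-1)) read
  2·σ_0 + 8·σ_1 + 2·σ_2 = 6(Δ_1 - Δ_0) = 48
Natural end conditions: σ_0 = σ_2 = 0.
Forward elimination and back-substitution give σ_0 = 0, σ_1 = 6, σ_2 = 0.
On [4, 6], g(x) = -2 + 1·(x - 4) + 3·(x - 4)² - 1/2·(x - 4)³.
With (x - 4) = 4/3: g(16/3) = 94/27.

3.4815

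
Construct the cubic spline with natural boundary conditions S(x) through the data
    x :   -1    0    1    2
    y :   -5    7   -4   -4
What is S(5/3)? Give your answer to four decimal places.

-5.3235

With M_i denoting the second derivative at x_i, h_i = 1, 1, 1, and Δ_i = (y_(i+1) − y_i)/h_i = 12, -11, 0:
  1·M_0 + 4·M_1 + 1·M_2 = 6(Δ_1 - Δ_0) = -138
  1·M_1 + 4·M_2 + 1·M_3 = 6(Δ_2 - Δ_1) = 66
Natural end conditions: M_0 = M_3 = 0.
Hence M_0 = 0, M_1 = -206/5, M_2 = 134/5, M_3 = 0.
On [1, 2], S(x) = -4 - 134/15·(x - 1) + 67/5·(x - 1)² - 67/15·(x - 1)³.
With (x - 1) = 2/3: S(5/3) = -2156/405.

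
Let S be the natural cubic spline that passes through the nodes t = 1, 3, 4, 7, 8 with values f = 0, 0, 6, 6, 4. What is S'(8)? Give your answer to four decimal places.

Let M_i = S''(x_i). Step sizes h_i = 2, 1, 3, 1; slopes of the chords Δ_i = (y_(i+1) - y_i)/h_i = 0, 6, 0, -2.
  2·M_0 + 6·M_1 + 1·M_2 = 6(Δ_1 - Δ_0) = 36
  1·M_1 + 8·M_2 + 3·M_3 = 6(Δ_2 - Δ_1) = -36
  3·M_2 + 8·M_3 + 1·M_4 = 6(Δ_3 - Δ_2) = -12
Natural end conditions: M_0 = M_4 = 0.
Solving the tridiagonal system: M_0 = 0, M_1 = 1116/161, M_2 = -900/161, M_3 = 96/161, M_4 = 0.
On [7, 8], S'(t) = b_3 + 2c_3·(t - 7) + 3d_3·(t - 7)² with b_3 = Δ_3 - h_3(2M_3 + M_4)/6 = -354/161, c_3 = M_3/2 = 48/161, d_3 = (M_4 - M_3)/(6h_3) = -16/161. So S'(8) = -306/161.

-1.9006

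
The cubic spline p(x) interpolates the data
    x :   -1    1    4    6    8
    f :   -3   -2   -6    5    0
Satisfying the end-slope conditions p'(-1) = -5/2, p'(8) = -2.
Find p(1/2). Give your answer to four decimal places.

-2.2969

Write m_i for p''(x_i). With h_i = 2, 3, 2, 2 and divided differences Δ_i = 1/2, -4/3, 11/2, -5/2, the continuity of p' gives the tridiagonal system
  2·m_0 + 10·m_1 + 3·m_2 = 6(Δ_1 - Δ_0) = -11
  3·m_1 + 10·m_2 + 2·m_3 = 6(Δ_2 - Δ_1) = 41
  2·m_2 + 8·m_3 + 2·m_4 = 6(Δ_3 - Δ_2) = -48
Clamped end conditions give two more equations: 2h_0·m_0 + h_0·m_1 = 6(Δ_0 - p'(-1)) = 18 and h_3·m_3 + 2h_3·m_4 = 6(p'(8) - Δ_3) = 3.
Forward elimination and back-substitution give m_0 = 41/6, m_1 = -14/3, m_2 = 22/3, m_3 = -55/6, m_4 = 16/3.
On [-1, 1], p(x) = -3 - 5/2·(x + 1) + 41/12·(x + 1)² - 23/24·(x + 1)³.
With (x + 1) = 3/2: p(1/2) = -147/64.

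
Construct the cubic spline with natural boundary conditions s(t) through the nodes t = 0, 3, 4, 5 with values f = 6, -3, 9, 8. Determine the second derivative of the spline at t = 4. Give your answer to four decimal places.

Let m_i = s''(x_i). Step sizes h_i = 3, 1, 1; slopes of the chords Δ_i = (y_(i+1) - y_i)/h_i = -3, 12, -1.
  3·m_0 + 8·m_1 + 1·m_2 = 6(Δ_1 - Δ_0) = 90
  1·m_1 + 4·m_2 + 1·m_3 = 6(Δ_2 - Δ_1) = -78
Natural end conditions: m_0 = m_3 = 0.
Solving the tridiagonal system: m_0 = 0, m_1 = 438/31, m_2 = -714/31, m_3 = 0.

-23.0323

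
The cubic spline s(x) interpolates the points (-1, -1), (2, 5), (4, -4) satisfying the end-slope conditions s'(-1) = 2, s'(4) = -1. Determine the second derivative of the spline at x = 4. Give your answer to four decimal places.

8.5500

With M_i denoting the second derivative at x_i, h_i = 3, 2, and Δ_i = (y_(i+1) − y_i)/h_i = 2, -9/2:
  3·M_0 + 10·M_1 + 2·M_2 = 6(Δ_1 - Δ_0) = -39
Clamped end conditions give two more equations: 2h_0·M_0 + h_0·M_1 = 6(Δ_0 - s'(-1)) = 0 and h_1·M_1 + 2h_1·M_2 = 6(s'(4) - Δ_1) = 21.
Hence M_0 = 33/10, M_1 = -33/5, M_2 = 171/20.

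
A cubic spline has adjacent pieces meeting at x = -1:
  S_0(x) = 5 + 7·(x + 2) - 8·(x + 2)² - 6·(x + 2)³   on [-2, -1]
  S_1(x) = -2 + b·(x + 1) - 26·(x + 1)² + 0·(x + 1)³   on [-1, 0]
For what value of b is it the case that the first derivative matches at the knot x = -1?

S_0'(x) = 7 - 16·(x + 2) - 18·(x + 2)², so S_0'(-1) = -27. On the right, S_1'(-1) = b, so b = -27.

-27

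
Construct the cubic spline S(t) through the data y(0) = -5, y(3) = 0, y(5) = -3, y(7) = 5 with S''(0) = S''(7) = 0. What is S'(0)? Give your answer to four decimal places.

3.1009

Let m_i = S''(x_i). Step sizes h_i = 3, 2, 2; slopes of the chords Δ_i = (y_(i+1) - y_i)/h_i = 5/3, -3/2, 4.
  3·m_0 + 10·m_1 + 2·m_2 = 6(Δ_1 - Δ_0) = -19
  2·m_1 + 8·m_2 + 2·m_3 = 6(Δ_2 - Δ_1) = 33
Natural end conditions: m_0 = m_3 = 0.
Forward elimination and back-substitution give m_0 = 0, m_1 = -109/38, m_2 = 92/19, m_3 = 0.
On [0, 3], S'(t) = b_0 + 2c_0·t + 3d_0·t² with b_0 = Δ_0 - h_0(2m_0 + m_1)/6 = 707/228, c_0 = m_0/2 = 0, d_0 = (m_1 - m_0)/(6h_0) = -109/684. So S'(0) = 707/228.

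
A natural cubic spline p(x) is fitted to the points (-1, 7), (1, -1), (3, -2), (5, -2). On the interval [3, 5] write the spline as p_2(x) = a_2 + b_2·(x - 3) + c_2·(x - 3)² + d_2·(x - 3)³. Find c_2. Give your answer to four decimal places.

Let σ_i = p''(x_i). Step sizes h_i = 2, 2, 2; slopes of the chords Δ_i = (y_(i+1) - y_i)/h_i = -4, -1/2, 0.
  2·σ_0 + 8·σ_1 + 2·σ_2 = 6(Δ_1 - Δ_0) = 21
  2·σ_1 + 8·σ_2 + 2·σ_3 = 6(Δ_2 - Δ_1) = 3
Natural end conditions: σ_0 = σ_3 = 0.
Solving the tridiagonal system: σ_0 = 0, σ_1 = 27/10, σ_2 = -3/10, σ_3 = 0.
On [3, 5], with p_2(x) = a_2 + b_2·(x - 3) + c_2·(x - 3)² + d_2·(x - 3)³: c_2 = σ_2/2 = -3/20, d_2 = (σ_3 - σ_2)/(6h_2) = 1/40, b_2 = Δ_2 - h_2(2σ_2 + σ_3)/6 = 1/5.

-0.1500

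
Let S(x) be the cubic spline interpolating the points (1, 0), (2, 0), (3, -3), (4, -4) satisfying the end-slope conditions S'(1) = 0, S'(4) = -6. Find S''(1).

Put σ_i = S'' at the i-th knot. Here h = (1, 1, 1) and Δ = (0, -3, -1), so the interior equations h_(i-1)·σ_(i-1) + 2(h_(i-1)+h_i)·σ_i + h_i·σ_(i+1) = 6(Δ_i − Δ_(i-1)) read
  1·σ_0 + 4·σ_1 + 1·σ_2 = 6(Δ_1 - Δ_0) = -18
  1·σ_1 + 4·σ_2 + 1·σ_3 = 6(Δ_2 - Δ_1) = 12
Clamped end conditions give two more equations: 2h_0·σ_0 + h_0·σ_1 = 6(Δ_0 - S'(1)) = 0 and h_2·σ_2 + 2h_2·σ_3 = 6(S'(4) - Δ_2) = -30.
Solving: σ_0 = 4, σ_1 = -8, σ_2 = 10, σ_3 = -20.

4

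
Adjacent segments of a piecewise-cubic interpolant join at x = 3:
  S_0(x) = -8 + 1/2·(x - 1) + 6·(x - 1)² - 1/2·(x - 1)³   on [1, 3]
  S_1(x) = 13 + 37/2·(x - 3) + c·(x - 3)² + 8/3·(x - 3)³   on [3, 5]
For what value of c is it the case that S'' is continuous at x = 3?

3

S_0''(x) = 12 - 3·(x - 1), so S_0''(3) = 6. On the right, S_1''(3) = 2c, so c = 3.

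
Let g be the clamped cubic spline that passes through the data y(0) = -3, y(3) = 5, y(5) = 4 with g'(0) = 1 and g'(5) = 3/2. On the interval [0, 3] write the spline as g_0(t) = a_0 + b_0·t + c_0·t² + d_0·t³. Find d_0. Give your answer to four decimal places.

Put m_i = g'' at the i-th knot. Here h = (3, 2) and Δ = (8/3, -1/2), so the interior equations h_(i-1)·m_(i-1) + 2(h_(i-1)+h_i)·m_i + h_i·m_(i+1) = 6(Δ_i − Δ_(i-1)) read
  3·m_0 + 10·m_1 + 2·m_2 = 6(Δ_1 - Δ_0) = -19
Clamped end conditions give two more equations: 2h_0·m_0 + h_0·m_1 = 6(Δ_0 - g'(0)) = 10 and h_1·m_1 + 2h_1·m_2 = 6(g'(5) - Δ_1) = 12.
Hence m_0 = 11/3, m_1 = -4, m_2 = 5.
On [0, 3], with g_0(t) = a_0 + b_0·t + c_0·t² + d_0·t³: c_0 = m_0/2 = 11/6, d_0 = (m_1 - m_0)/(6h_0) = -23/54, b_0 = Δ_0 - h_0(2m_0 + m_1)/6 = 1.

-0.4259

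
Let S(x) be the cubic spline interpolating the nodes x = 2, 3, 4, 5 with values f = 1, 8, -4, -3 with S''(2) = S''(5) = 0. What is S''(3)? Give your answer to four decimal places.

-35.6000

With m_i denoting the second derivative at x_i, h_i = 1, 1, 1, and Δ_i = (y_(i+1) − y_i)/h_i = 7, -12, 1:
  1·m_0 + 4·m_1 + 1·m_2 = 6(Δ_1 - Δ_0) = -114
  1·m_1 + 4·m_2 + 1·m_3 = 6(Δ_2 - Δ_1) = 78
Natural end conditions: m_0 = m_3 = 0.
Hence m_0 = 0, m_1 = -178/5, m_2 = 142/5, m_3 = 0.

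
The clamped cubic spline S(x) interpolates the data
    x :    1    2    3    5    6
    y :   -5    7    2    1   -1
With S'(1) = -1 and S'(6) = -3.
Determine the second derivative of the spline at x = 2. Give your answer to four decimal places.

Write m_i for S''(x_i). With h_i = 1, 1, 2, 1 and divided differences Δ_i = 12, -5, -1/2, -2, the continuity of S' gives the tridiagonal system
  1·m_0 + 4·m_1 + 1·m_2 = 6(Δ_1 - Δ_0) = -102
  1·m_1 + 6·m_2 + 2·m_3 = 6(Δ_2 - Δ_1) = 27
  2·m_2 + 6·m_3 + 1·m_4 = 6(Δ_3 - Δ_2) = -9
Clamped end conditions give two more equations: 2h_0·m_0 + h_0·m_1 = 6(Δ_0 - S'(1)) = 78 and h_3·m_3 + 2h_3·m_4 = 6(S'(6) - Δ_3) = -6.
Forward elimination and back-substitution give m_0 = 7825/128, m_1 = -2833/64, m_2 = 1783/128, m_3 = -197/32, m_4 = 5/64.

-44.2656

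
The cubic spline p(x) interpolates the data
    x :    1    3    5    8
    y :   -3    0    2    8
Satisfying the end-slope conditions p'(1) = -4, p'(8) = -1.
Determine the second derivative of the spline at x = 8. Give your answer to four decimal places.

Write M_i for p''(x_i). With h_i = 2, 2, 3 and divided differences Δ_i = 3/2, 1, 2, the continuity of p' gives the tridiagonal system
  2·M_0 + 8·M_1 + 2·M_2 = 6(Δ_1 - Δ_0) = -3
  2·M_1 + 10·M_2 + 3·M_3 = 6(Δ_2 - Δ_1) = 6
Clamped end conditions give two more equations: 2h_0·M_0 + h_0·M_1 = 6(Δ_0 - p'(1)) = 33 and h_2·M_2 + 2h_2·M_3 = 6(p'(8) - Δ_2) = -18.
Solving: M_0 = 741/74, M_1 = -261/74, M_2 = 96/37, M_3 = -159/37.

-4.2973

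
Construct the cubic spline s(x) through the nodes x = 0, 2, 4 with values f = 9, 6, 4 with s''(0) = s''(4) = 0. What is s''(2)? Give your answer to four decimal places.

With M_i denoting the second derivative at x_i, h_i = 2, 2, and Δ_i = (y_(i+1) − y_i)/h_i = -3/2, -1:
  2·M_0 + 8·M_1 + 2·M_2 = 6(Δ_1 - Δ_0) = 3
Natural end conditions: M_0 = M_2 = 0.
Hence M_0 = 0, M_1 = 3/8, M_2 = 0.

0.3750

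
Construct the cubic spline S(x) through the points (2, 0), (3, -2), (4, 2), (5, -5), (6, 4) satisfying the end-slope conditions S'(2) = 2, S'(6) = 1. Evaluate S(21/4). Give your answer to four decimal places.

-3.3518

Put M_i = S'' at the i-th knot. Here h = (1, 1, 1, 1) and Δ = (-2, 4, -7, 9), so the interior equations h_(i-1)·M_(i-1) + 2(h_(i-1)+h_i)·M_i + h_i·M_(i+1) = 6(Δ_i − Δ_(i-1)) read
  1·M_0 + 4·M_1 + 1·M_2 = 6(Δ_1 - Δ_0) = 36
  1·M_1 + 4·M_2 + 1·M_3 = 6(Δ_2 - Δ_1) = -66
  1·M_2 + 4·M_3 + 1·M_4 = 6(Δ_3 - Δ_2) = 96
Clamped end conditions give two more equations: 2h_0·M_0 + h_0·M_1 = 6(Δ_0 - S'(2)) = -24 and h_3·M_3 + 2h_3·M_4 = 6(S'(6) - Δ_3) = -48.
Hence M_0 = -661/28, M_1 = 325/14, M_2 = -133/4, M_3 = 613/14, M_4 = -1285/28.
On [5, 6], S(x) = -5 + 115/56·(x - 5) + 613/28·(x - 5)² - 837/56·(x - 5)³.
With (x - 5) = 1/4: S(21/4) = -12013/3584.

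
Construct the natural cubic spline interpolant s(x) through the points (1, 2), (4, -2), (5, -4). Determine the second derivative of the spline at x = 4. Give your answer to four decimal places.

Let σ_i = s''(x_i). Step sizes h_i = 3, 1; slopes of the chords Δ_i = (y_(i+1) - y_i)/h_i = -4/3, -2.
  3·σ_0 + 8·σ_1 + 1·σ_2 = 6(Δ_1 - Δ_0) = -4
Natural end conditions: σ_0 = σ_2 = 0.
Hence σ_0 = 0, σ_1 = -1/2, σ_2 = 0.

-0.5000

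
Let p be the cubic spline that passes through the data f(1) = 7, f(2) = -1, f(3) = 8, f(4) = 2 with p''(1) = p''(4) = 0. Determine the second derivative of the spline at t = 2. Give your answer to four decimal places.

33.2000

Put M_i = p'' at the i-th knot. Here h = (1, 1, 1) and Δ = (-8, 9, -6), so the interior equations h_(i-1)·M_(i-1) + 2(h_(i-1)+h_i)·M_i + h_i·M_(i+1) = 6(Δ_i − Δ_(i-1)) read
  1·M_0 + 4·M_1 + 1·M_2 = 6(Δ_1 - Δ_0) = 102
  1·M_1 + 4·M_2 + 1·M_3 = 6(Δ_2 - Δ_1) = -90
Natural end conditions: M_0 = M_3 = 0.
Solving the tridiagonal system: M_0 = 0, M_1 = 166/5, M_2 = -154/5, M_3 = 0.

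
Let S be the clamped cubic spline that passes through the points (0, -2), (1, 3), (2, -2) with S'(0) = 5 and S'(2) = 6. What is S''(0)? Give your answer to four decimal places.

Write M_i for S''(x_i). With h_i = 1, 1 and divided differences Δ_i = 5, -5, the continuity of S' gives the tridiagonal system
  1·M_0 + 4·M_1 + 1·M_2 = 6(Δ_1 - Δ_0) = -60
Clamped end conditions give two more equations: 2h_0·M_0 + h_0·M_1 = 6(Δ_0 - S'(0)) = 0 and h_1·M_1 + 2h_1·M_2 = 6(S'(2) - Δ_1) = 66.
Solving: M_0 = 31/2, M_1 = -31, M_2 = 97/2.

15.5000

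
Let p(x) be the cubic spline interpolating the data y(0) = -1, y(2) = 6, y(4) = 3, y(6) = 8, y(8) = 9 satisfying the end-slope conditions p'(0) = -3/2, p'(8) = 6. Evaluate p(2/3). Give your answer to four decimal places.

0.0966

Let M_i = p''(x_i). Step sizes h_i = 2, 2, 2, 2; slopes of the chords Δ_i = (y_(i+1) - y_i)/h_i = 7/2, -3/2, 5/2, 1/2.
  2·M_0 + 8·M_1 + 2·M_2 = 6(Δ_1 - Δ_0) = -30
  2·M_1 + 8·M_2 + 2·M_3 = 6(Δ_2 - Δ_1) = 24
  2·M_2 + 8·M_3 + 2·M_4 = 6(Δ_3 - Δ_2) = -12
Clamped end conditions give two more equations: 2h_0·M_0 + h_0·M_1 = 6(Δ_0 - p'(0)) = 30 and h_3·M_3 + 2h_3·M_4 = 6(p'(8) - Δ_3) = 33.
Hence M_0 = 1305/112, M_1 = -465/56, M_2 = 105/16, M_3 = -333/56, M_4 = 1257/112.
On [0, 2], p(x) = -1 - 3/2·x + 1305/224·x² - 745/448·x³.
With x = 2/3: p(2/3) = 73/756.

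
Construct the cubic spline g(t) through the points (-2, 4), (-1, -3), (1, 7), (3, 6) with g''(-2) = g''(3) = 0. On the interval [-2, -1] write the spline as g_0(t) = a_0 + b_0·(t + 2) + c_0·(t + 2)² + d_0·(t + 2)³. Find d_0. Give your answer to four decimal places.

Put m_i = g'' at the i-th knot. Here h = (1, 2, 2) and Δ = (-7, 5, -1/2), so the interior equations h_(i-1)·m_(i-1) + 2(h_(i-1)+h_i)·m_i + h_i·m_(i+1) = 6(Δ_i − Δ_(i-1)) read
  1·m_0 + 6·m_1 + 2·m_2 = 6(Δ_1 - Δ_0) = 72
  2·m_1 + 8·m_2 + 2·m_3 = 6(Δ_2 - Δ_1) = -33
Natural end conditions: m_0 = m_3 = 0.
Forward elimination and back-substitution give m_0 = 0, m_1 = 321/22, m_2 = -171/22, m_3 = 0.
On [-2, -1], with g_0(t) = a_0 + b_0·(t + 2) + c_0·(t + 2)² + d_0·(t + 2)³: c_0 = m_0/2 = 0, d_0 = (m_1 - m_0)/(6h_0) = 107/44, b_0 = Δ_0 - h_0(2m_0 + m_1)/6 = -415/44.

2.4318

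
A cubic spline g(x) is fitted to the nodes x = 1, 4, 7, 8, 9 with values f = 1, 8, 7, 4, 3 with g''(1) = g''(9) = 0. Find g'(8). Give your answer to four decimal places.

-2.1786

With M_i denoting the second derivative at x_i, h_i = 3, 3, 1, 1, and Δ_i = (y_(i+1) − y_i)/h_i = 7/3, -1/3, -3, -1:
  3·M_0 + 12·M_1 + 3·M_2 = 6(Δ_1 - Δ_0) = -16
  3·M_1 + 8·M_2 + 1·M_3 = 6(Δ_2 - Δ_1) = -16
  1·M_2 + 4·M_3 + 1·M_4 = 6(Δ_3 - Δ_2) = 12
Natural end conditions: M_0 = M_4 = 0.
Hence M_0 = 0, M_1 = -67/84, M_2 = -15/7, M_3 = 99/28, M_4 = 0.
On [8, 9], g'(x) = b_3 + 2c_3·(x - 8) + 3d_3·(x - 8)² with b_3 = Δ_3 - h_3(2M_3 + M_4)/6 = -61/28, c_3 = M_3/2 = 99/56, d_3 = (M_4 - M_3)/(6h_3) = -33/56. So g'(8) = -61/28.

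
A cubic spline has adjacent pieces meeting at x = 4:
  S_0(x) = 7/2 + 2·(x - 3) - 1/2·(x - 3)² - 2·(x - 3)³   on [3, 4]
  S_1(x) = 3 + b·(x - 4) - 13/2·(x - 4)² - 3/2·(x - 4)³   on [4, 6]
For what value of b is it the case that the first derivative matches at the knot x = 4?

S_0'(x) = 2 - 1·(x - 3) - 6·(x - 3)², so S_0'(4) = -5. On the right, S_1'(4) = b, so b = -5.

-5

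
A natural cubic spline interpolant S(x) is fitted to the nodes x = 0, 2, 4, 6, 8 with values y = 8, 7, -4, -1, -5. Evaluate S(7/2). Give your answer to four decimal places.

Let σ_i = S''(x_i). Step sizes h_i = 2, 2, 2, 2; slopes of the chords Δ_i = (y_(i+1) - y_i)/h_i = -1/2, -11/2, 3/2, -2.
  2·σ_0 + 8·σ_1 + 2·σ_2 = 6(Δ_1 - Δ_0) = -30
  2·σ_1 + 8·σ_2 + 2·σ_3 = 6(Δ_2 - Δ_1) = 42
  2·σ_2 + 8·σ_3 + 2·σ_4 = 6(Δ_3 - Δ_2) = -21
Natural end conditions: σ_0 = σ_4 = 0.
Forward elimination and back-substitution give σ_0 = 0, σ_1 = -639/112, σ_2 = 219/28, σ_3 = -513/112, σ_4 = 0.
On [2, 4], S(x) = 7 - 241/56·(x - 2) - 639/224·(x - 2)² + 505/448·(x - 2)³.
With (x - 2) = 3/2: S(7/2) = -7417/3584.

-2.0695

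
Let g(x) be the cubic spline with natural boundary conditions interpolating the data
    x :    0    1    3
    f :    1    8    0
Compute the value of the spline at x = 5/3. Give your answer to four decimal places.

8.0494

Write M_i for g''(x_i). With h_i = 1, 2 and divided differences Δ_i = 7, -4, the continuity of g' gives the tridiagonal system
  1·M_0 + 6·M_1 + 2·M_2 = 6(Δ_1 - Δ_0) = -66
Natural end conditions: M_0 = M_2 = 0.
Forward elimination and back-substitution give M_0 = 0, M_1 = -11, M_2 = 0.
On [1, 3], g(x) = 8 + 10/3·(x - 1) - 11/2·(x - 1)² + 11/12·(x - 1)³.
With (x - 1) = 2/3: g(5/3) = 652/81.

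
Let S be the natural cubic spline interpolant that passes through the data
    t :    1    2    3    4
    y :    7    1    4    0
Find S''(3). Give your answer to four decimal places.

-14.8000

With M_i denoting the second derivative at x_i, h_i = 1, 1, 1, and Δ_i = (y_(i+1) − y_i)/h_i = -6, 3, -4:
  1·M_0 + 4·M_1 + 1·M_2 = 6(Δ_1 - Δ_0) = 54
  1·M_1 + 4·M_2 + 1·M_3 = 6(Δ_2 - Δ_1) = -42
Natural end conditions: M_0 = M_3 = 0.
Solving the tridiagonal system: M_0 = 0, M_1 = 86/5, M_2 = -74/5, M_3 = 0.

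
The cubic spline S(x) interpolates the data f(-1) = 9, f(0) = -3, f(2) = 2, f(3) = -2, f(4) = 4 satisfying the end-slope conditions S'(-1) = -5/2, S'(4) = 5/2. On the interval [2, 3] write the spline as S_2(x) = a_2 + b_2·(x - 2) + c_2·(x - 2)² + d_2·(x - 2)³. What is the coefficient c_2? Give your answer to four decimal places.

Put σ_i = S'' at the i-th knot. Here h = (1, 2, 1, 1) and Δ = (-12, 5/2, -4, 6), so the interior equations h_(i-1)·σ_(i-1) + 2(h_(i-1)+h_i)·σ_i + h_i·σ_(i+1) = 6(Δ_i − Δ_(i-1)) read
  1·σ_0 + 6·σ_1 + 2·σ_2 = 6(Δ_1 - Δ_0) = 87
  2·σ_1 + 6·σ_2 + 1·σ_3 = 6(Δ_2 - Δ_1) = -39
  1·σ_2 + 4·σ_3 + 1·σ_4 = 6(Δ_3 - Δ_2) = 60
Clamped end conditions give two more equations: 2h_0·σ_0 + h_0·σ_1 = 6(Δ_0 - S'(-1)) = -57 and h_3·σ_3 + 2h_3·σ_4 = 6(S'(4) - Δ_3) = -21.
Forward elimination and back-substitution give σ_0 = -683/16, σ_1 = 227/8, σ_2 = -649/32, σ_3 = 415/16, σ_4 = -751/32.
On [2, 3], with S_2(x) = a_2 + b_2·(x - 2) + c_2·(x - 2)² + d_2·(x - 2)³: c_2 = σ_2/2 = -649/64, d_2 = (σ_3 - σ_2)/(6h_2) = 493/64, b_2 = Δ_2 - h_2(2σ_2 + σ_3)/6 = -25/16.

-10.1406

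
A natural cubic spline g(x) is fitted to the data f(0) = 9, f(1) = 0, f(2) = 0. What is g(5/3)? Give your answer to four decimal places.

Write m_i for g''(x_i). With h_i = 1, 1 and divided differences Δ_i = -9, 0, the continuity of g' gives the tridiagonal system
  1·m_0 + 4·m_1 + 1·m_2 = 6(Δ_1 - Δ_0) = 54
Natural end conditions: m_0 = m_2 = 0.
Forward elimination and back-substitution give m_0 = 0, m_1 = 27/2, m_2 = 0.
On [1, 2], g(x) = 0 - 9/2·(x - 1) + 27/4·(x - 1)² - 9/4·(x - 1)³.
With (x - 1) = 2/3: g(5/3) = -2/3.

-0.6667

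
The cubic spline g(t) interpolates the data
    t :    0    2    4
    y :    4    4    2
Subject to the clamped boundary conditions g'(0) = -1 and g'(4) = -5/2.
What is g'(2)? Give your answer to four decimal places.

0.1250

Let M_i = g''(x_i). Step sizes h_i = 2, 2; slopes of the chords Δ_i = (y_(i+1) - y_i)/h_i = 0, -1.
  2·M_0 + 8·M_1 + 2·M_2 = 6(Δ_1 - Δ_0) = -6
Clamped end conditions give two more equations: 2h_0·M_0 + h_0·M_1 = 6(Δ_0 - g'(0)) = 6 and h_1·M_1 + 2h_1·M_2 = 6(g'(4) - Δ_1) = -9.
Solving: M_0 = 15/8, M_1 = -3/4, M_2 = -15/8.
On [2, 4], g'(t) = b_1 + 2c_1·(t - 2) + 3d_1·(t - 2)² with b_1 = Δ_1 - h_1(2M_1 + M_2)/6 = 1/8, c_1 = M_1/2 = -3/8, d_1 = (M_2 - M_1)/(6h_1) = -3/32. So g'(2) = 1/8.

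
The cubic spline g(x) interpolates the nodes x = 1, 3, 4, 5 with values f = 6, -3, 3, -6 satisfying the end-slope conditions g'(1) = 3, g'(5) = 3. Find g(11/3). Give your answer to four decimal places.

2.4040

With m_i denoting the second derivative at x_i, h_i = 2, 1, 1, and Δ_i = (y_(i+1) − y_i)/h_i = -9/2, 6, -9:
  2·m_0 + 6·m_1 + 1·m_2 = 6(Δ_1 - Δ_0) = 63
  1·m_1 + 4·m_2 + 1·m_3 = 6(Δ_2 - Δ_1) = -90
Clamped end conditions give two more equations: 2h_0·m_0 + h_0·m_1 = 6(Δ_0 - g'(1)) = -45 and h_2·m_2 + 2h_2·m_3 = 6(g'(5) - Δ_2) = 72.
Forward elimination and back-substitution give m_0 = -531/22, m_1 = 567/22, m_2 = -477/11, m_3 = 1269/22.
On [3, 4], g(x) = -3 + 51/11·(x - 3) + 567/44·(x - 3)² - 507/44·(x - 3)³.
With (x - 3) = 2/3: g(11/3) = 238/99.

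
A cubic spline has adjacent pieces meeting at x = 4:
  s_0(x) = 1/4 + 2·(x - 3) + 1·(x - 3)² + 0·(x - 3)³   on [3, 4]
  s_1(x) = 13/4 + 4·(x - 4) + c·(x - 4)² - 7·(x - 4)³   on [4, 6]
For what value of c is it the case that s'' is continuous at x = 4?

s_0''(x) = 2 + 0·(x - 3), so s_0''(4) = 2. On the right, s_1''(4) = 2c, so c = 1.

1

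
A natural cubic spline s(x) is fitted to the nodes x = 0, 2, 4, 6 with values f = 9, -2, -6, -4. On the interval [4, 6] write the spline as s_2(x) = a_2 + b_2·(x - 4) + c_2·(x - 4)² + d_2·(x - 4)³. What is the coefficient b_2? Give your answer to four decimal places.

-0.1333

Put M_i = s'' at the i-th knot. Here h = (2, 2, 2) and Δ = (-11/2, -2, 1), so the interior equations h_(i-1)·M_(i-1) + 2(h_(i-1)+h_i)·M_i + h_i·M_(i+1) = 6(Δ_i − Δ_(i-1)) read
  2·M_0 + 8·M_1 + 2·M_2 = 6(Δ_1 - Δ_0) = 21
  2·M_1 + 8·M_2 + 2·M_3 = 6(Δ_2 - Δ_1) = 18
Natural end conditions: M_0 = M_3 = 0.
Solving: M_0 = 0, M_1 = 11/5, M_2 = 17/10, M_3 = 0.
On [4, 6], with s_2(x) = a_2 + b_2·(x - 4) + c_2·(x - 4)² + d_2·(x - 4)³: c_2 = M_2/2 = 17/20, d_2 = (M_3 - M_2)/(6h_2) = -17/120, b_2 = Δ_2 - h_2(2M_2 + M_3)/6 = -2/15.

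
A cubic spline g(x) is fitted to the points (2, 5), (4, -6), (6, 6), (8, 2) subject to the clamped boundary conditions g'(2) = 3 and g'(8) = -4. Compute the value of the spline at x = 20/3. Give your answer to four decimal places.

6.8494

Write σ_i for g''(x_i). With h_i = 2, 2, 2 and divided differences Δ_i = -11/2, 6, -2, the continuity of g' gives the tridiagonal system
  2·σ_0 + 8·σ_1 + 2·σ_2 = 6(Δ_1 - Δ_0) = 69
  2·σ_1 + 8·σ_2 + 2·σ_3 = 6(Δ_2 - Δ_1) = -48
Clamped end conditions give two more equations: 2h_0·σ_0 + h_0·σ_1 = 6(Δ_0 - g'(2)) = -51 and h_2·σ_2 + 2h_2·σ_3 = 6(g'(8) - Δ_2) = -12.
Forward elimination and back-substitution give σ_0 = -631/30, σ_1 = 497/30, σ_2 = -161/15, σ_3 = 71/30.
On [6, 8], g(x) = 6 + 131/30·(x - 6) - 161/30·(x - 6)² + 131/120·(x - 6)³.
With (x - 6) = 2/3: g(20/3) = 2774/405.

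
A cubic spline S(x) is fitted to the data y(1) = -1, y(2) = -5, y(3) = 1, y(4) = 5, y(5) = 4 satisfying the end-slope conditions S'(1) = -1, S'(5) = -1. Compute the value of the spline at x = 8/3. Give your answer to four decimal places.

Let M_i = S''(x_i). Step sizes h_i = 1, 1, 1, 1; slopes of the chords Δ_i = (y_(i+1) - y_i)/h_i = -4, 6, 4, -1.
  1·M_0 + 4·M_1 + 1·M_2 = 6(Δ_1 - Δ_0) = 60
  1·M_1 + 4·M_2 + 1·M_3 = 6(Δ_2 - Δ_1) = -12
  1·M_2 + 4·M_3 + 1·M_4 = 6(Δ_3 - Δ_2) = -30
Clamped end conditions give two more equations: 2h_0·M_0 + h_0·M_1 = 6(Δ_0 - S'(1)) = -18 and h_3·M_3 + 2h_3·M_4 = 6(S'(5) - Δ_3) = 0.
Solving the tridiagonal system: M_0 = -555/28, M_1 = 303/14, M_2 = -27/4, M_3 = -93/14, M_4 = 93/28.
On [2, 3], S(x) = -5 - 5/56·(x - 2) + 303/28·(x - 2)² - 265/56·(x - 2)³.
With (x - 2) = 2/3: S(8/3) = -1249/756.

-1.6521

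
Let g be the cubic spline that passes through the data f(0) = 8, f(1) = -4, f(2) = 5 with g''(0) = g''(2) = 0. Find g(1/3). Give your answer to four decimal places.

2.4444

Put M_i = g'' at the i-th knot. Here h = (1, 1) and Δ = (-12, 9), so the interior equations h_(i-1)·M_(i-1) + 2(h_(i-1)+h_i)·M_i + h_i·M_(i+1) = 6(Δ_i − Δ_(i-1)) read
  1·M_0 + 4·M_1 + 1·M_2 = 6(Δ_1 - Δ_0) = 126
Natural end conditions: M_0 = M_2 = 0.
Forward elimination and back-substitution give M_0 = 0, M_1 = 63/2, M_2 = 0.
On [0, 1], g(x) = 8 - 69/4·x + 0·x² + 21/4·x³.
With x = 1/3: g(1/3) = 22/9.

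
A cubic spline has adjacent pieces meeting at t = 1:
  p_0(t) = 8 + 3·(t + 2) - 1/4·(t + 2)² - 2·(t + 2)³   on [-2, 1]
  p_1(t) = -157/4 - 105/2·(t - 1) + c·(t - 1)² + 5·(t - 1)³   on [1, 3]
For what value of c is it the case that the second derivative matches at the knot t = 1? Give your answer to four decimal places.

-18.2500

p_0''(t) = -1/2 - 12·(t + 2), so p_0''(1) = -73/2. On the right, p_1''(1) = 2c, so c = -73/4.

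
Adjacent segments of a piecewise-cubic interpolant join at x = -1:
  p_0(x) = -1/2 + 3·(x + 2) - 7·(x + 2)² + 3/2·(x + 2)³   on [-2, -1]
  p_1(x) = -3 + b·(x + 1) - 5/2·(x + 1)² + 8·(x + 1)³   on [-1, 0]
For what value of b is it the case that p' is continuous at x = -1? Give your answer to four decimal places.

-6.5000

p_0'(x) = 3 - 14·(x + 2) + 9/2·(x + 2)², so p_0'(-1) = -13/2. On the right, p_1'(-1) = b, so b = -13/2.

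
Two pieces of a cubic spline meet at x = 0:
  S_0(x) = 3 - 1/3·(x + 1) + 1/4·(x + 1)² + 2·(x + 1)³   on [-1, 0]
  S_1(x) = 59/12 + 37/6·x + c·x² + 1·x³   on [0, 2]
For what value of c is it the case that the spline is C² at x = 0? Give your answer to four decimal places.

S_0''(x) = 1/2 + 12·(x + 1), so S_0''(0) = 25/2. On the right, S_1''(0) = 2c, so c = 25/4.

6.2500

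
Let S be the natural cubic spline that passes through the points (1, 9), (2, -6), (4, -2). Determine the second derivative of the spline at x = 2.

With m_i denoting the second derivative at x_i, h_i = 1, 2, and Δ_i = (y_(i+1) − y_i)/h_i = -15, 2:
  1·m_0 + 6·m_1 + 2·m_2 = 6(Δ_1 - Δ_0) = 102
Natural end conditions: m_0 = m_2 = 0.
Hence m_0 = 0, m_1 = 17, m_2 = 0.

17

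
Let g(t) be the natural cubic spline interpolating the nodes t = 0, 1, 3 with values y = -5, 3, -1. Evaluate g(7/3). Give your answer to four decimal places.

2.3086

Let M_i = g''(x_i). Step sizes h_i = 1, 2; slopes of the chords Δ_i = (y_(i+1) - y_i)/h_i = 8, -2.
  1·M_0 + 6·M_1 + 2·M_2 = 6(Δ_1 - Δ_0) = -60
Natural end conditions: M_0 = M_2 = 0.
Solving the tridiagonal system: M_0 = 0, M_1 = -10, M_2 = 0.
On [1, 3], g(t) = 3 + 14/3·(t - 1) - 5·(t - 1)² + 5/6·(t - 1)³.
With (t - 1) = 4/3: g(7/3) = 187/81.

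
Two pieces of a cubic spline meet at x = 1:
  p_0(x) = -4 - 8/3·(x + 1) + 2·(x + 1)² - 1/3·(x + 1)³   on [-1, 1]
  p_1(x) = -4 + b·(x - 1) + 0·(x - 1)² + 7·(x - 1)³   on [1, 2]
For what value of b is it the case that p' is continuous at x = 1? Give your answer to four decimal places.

p_0'(x) = -8/3 + 4·(x + 1) - 1·(x + 1)², so p_0'(1) = 4/3. On the right, p_1'(1) = b, so b = 4/3.

1.3333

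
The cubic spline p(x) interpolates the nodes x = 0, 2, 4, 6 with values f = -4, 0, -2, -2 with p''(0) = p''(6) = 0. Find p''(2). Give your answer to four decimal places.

-2.6000

Put M_i = p'' at the i-th knot. Here h = (2, 2, 2) and Δ = (2, -1, 0), so the interior equations h_(i-1)·M_(i-1) + 2(h_(i-1)+h_i)·M_i + h_i·M_(i+1) = 6(Δ_i − Δ_(i-1)) read
  2·M_0 + 8·M_1 + 2·M_2 = 6(Δ_1 - Δ_0) = -18
  2·M_1 + 8·M_2 + 2·M_3 = 6(Δ_2 - Δ_1) = 6
Natural end conditions: M_0 = M_3 = 0.
Solving: M_0 = 0, M_1 = -13/5, M_2 = 7/5, M_3 = 0.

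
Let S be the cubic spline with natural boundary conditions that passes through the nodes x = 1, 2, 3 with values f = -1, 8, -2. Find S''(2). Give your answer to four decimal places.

-28.5000

With σ_i denoting the second derivative at x_i, h_i = 1, 1, and Δ_i = (y_(i+1) − y_i)/h_i = 9, -10:
  1·σ_0 + 4·σ_1 + 1·σ_2 = 6(Δ_1 - Δ_0) = -114
Natural end conditions: σ_0 = σ_2 = 0.
Hence σ_0 = 0, σ_1 = -57/2, σ_2 = 0.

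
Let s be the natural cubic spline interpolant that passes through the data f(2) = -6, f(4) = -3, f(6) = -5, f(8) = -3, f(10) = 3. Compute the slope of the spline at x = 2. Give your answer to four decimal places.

2.2768

Write M_i for s''(x_i). With h_i = 2, 2, 2, 2 and divided differences Δ_i = 3/2, -1, 1, 3, the continuity of s' gives the tridiagonal system
  2·M_0 + 8·M_1 + 2·M_2 = 6(Δ_1 - Δ_0) = -15
  2·M_1 + 8·M_2 + 2·M_3 = 6(Δ_2 - Δ_1) = 12
  2·M_2 + 8·M_3 + 2·M_4 = 6(Δ_3 - Δ_2) = 12
Natural end conditions: M_0 = M_4 = 0.
Forward elimination and back-substitution give M_0 = 0, M_1 = -261/112, M_2 = 51/28, M_3 = 117/112, M_4 = 0.
On [2, 4], s'(x) = b_0 + 2c_0·(x - 2) + 3d_0·(x - 2)² with b_0 = Δ_0 - h_0(2M_0 + M_1)/6 = 255/112, c_0 = M_0/2 = 0, d_0 = (M_1 - M_0)/(6h_0) = -87/448. So s'(2) = 255/112.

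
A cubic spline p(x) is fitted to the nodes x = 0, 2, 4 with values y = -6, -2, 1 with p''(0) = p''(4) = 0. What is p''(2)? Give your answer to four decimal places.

-0.3750

Let m_i = p''(x_i). Step sizes h_i = 2, 2; slopes of the chords Δ_i = (y_(i+1) - y_i)/h_i = 2, 3/2.
  2·m_0 + 8·m_1 + 2·m_2 = 6(Δ_1 - Δ_0) = -3
Natural end conditions: m_0 = m_2 = 0.
Solving the tridiagonal system: m_0 = 0, m_1 = -3/8, m_2 = 0.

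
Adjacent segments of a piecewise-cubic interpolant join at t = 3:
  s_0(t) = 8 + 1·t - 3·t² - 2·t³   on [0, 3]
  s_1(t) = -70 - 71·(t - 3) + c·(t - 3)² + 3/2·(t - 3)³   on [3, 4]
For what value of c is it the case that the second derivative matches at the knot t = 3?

s_0''(t) = -6 - 12·t, so s_0''(3) = -42. On the right, s_1''(3) = 2c, so c = -21.

-21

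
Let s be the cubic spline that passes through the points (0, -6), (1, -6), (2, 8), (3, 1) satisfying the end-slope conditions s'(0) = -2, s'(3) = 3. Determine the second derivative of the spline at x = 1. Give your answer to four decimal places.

Put M_i = s'' at the i-th knot. Here h = (1, 1, 1) and Δ = (0, 14, -7), so the interior equations h_(i-1)·M_(i-1) + 2(h_(i-1)+h_i)·M_i + h_i·M_(i+1) = 6(Δ_i − Δ_(i-1)) read
  1·M_0 + 4·M_1 + 1·M_2 = 6(Δ_1 - Δ_0) = 84
  1·M_1 + 4·M_2 + 1·M_3 = 6(Δ_2 - Δ_1) = -126
Clamped end conditions give two more equations: 2h_0·M_0 + h_0·M_1 = 6(Δ_0 - s'(0)) = 12 and h_2·M_2 + 2h_2·M_3 = 6(s'(3) - Δ_2) = 60.
Hence M_0 = -196/15, M_1 = 572/15, M_2 = -832/15, M_3 = 866/15.

38.1333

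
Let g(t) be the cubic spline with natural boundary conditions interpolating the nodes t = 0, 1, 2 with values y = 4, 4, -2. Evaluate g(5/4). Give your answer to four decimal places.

2.9922

With M_i denoting the second derivative at x_i, h_i = 1, 1, and Δ_i = (y_(i+1) − y_i)/h_i = 0, -6:
  1·M_0 + 4·M_1 + 1·M_2 = 6(Δ_1 - Δ_0) = -36
Natural end conditions: M_0 = M_2 = 0.
Hence M_0 = 0, M_1 = -9, M_2 = 0.
On [1, 2], g(t) = 4 - 3·(t - 1) - 9/2·(t - 1)² + 3/2·(t - 1)³.
With (t - 1) = 1/4: g(5/4) = 383/128.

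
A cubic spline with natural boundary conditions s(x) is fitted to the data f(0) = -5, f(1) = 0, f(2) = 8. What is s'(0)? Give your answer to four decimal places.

4.2500

Put M_i = s'' at the i-th knot. Here h = (1, 1) and Δ = (5, 8), so the interior equations h_(i-1)·M_(i-1) + 2(h_(i-1)+h_i)·M_i + h_i·M_(i+1) = 6(Δ_i − Δ_(i-1)) read
  1·M_0 + 4·M_1 + 1·M_2 = 6(Δ_1 - Δ_0) = 18
Natural end conditions: M_0 = M_2 = 0.
Hence M_0 = 0, M_1 = 9/2, M_2 = 0.
On [0, 1], s'(x) = b_0 + 2c_0·x + 3d_0·x² with b_0 = Δ_0 - h_0(2M_0 + M_1)/6 = 17/4, c_0 = M_0/2 = 0, d_0 = (M_1 - M_0)/(6h_0) = 3/4. So s'(0) = 17/4.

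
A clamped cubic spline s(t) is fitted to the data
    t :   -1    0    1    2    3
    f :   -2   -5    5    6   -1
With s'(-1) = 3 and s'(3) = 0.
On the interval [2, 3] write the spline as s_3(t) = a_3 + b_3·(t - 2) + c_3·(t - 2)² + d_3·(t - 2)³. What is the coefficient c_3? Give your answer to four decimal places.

With σ_i denoting the second derivative at x_i, h_i = 1, 1, 1, 1, and Δ_i = (y_(i+1) − y_i)/h_i = -3, 10, 1, -7:
  1·σ_0 + 4·σ_1 + 1·σ_2 = 6(Δ_1 - Δ_0) = 78
  1·σ_1 + 4·σ_2 + 1·σ_3 = 6(Δ_2 - Δ_1) = -54
  1·σ_2 + 4·σ_3 + 1·σ_4 = 6(Δ_3 - Δ_2) = -48
Clamped end conditions give two more equations: 2h_0·σ_0 + h_0·σ_1 = 6(Δ_0 - s'(-1)) = -36 and h_3·σ_3 + 2h_3·σ_4 = 6(s'(3) - Δ_3) = 42.
Solving: σ_0 = -240/7, σ_1 = 228/7, σ_2 = -18, σ_3 = -102/7, σ_4 = 198/7.
On [2, 3], with s_3(t) = a_3 + b_3·(t - 2) + c_3·(t - 2)² + d_3·(t - 2)³: c_3 = σ_3/2 = -51/7, d_3 = (σ_4 - σ_3)/(6h_3) = 50/7, b_3 = Δ_3 - h_3(2σ_3 + σ_4)/6 = -48/7.

-7.2857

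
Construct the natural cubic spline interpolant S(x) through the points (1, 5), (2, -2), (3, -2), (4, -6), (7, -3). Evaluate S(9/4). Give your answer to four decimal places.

With σ_i denoting the second derivative at x_i, h_i = 1, 1, 1, 3, and Δ_i = (y_(i+1) − y_i)/h_i = -7, 0, -4, 1:
  1·σ_0 + 4·σ_1 + 1·σ_2 = 6(Δ_1 - Δ_0) = 42
  1·σ_1 + 4·σ_2 + 1·σ_3 = 6(Δ_2 - Δ_1) = -24
  1·σ_2 + 8·σ_3 + 3·σ_4 = 6(Δ_3 - Δ_2) = 30
Natural end conditions: σ_0 = σ_4 = 0.
Forward elimination and back-substitution give σ_0 = 0, σ_1 = 381/29, σ_2 = -306/29, σ_3 = 147/29, σ_4 = 0.
On [2, 3], S(x) = -2 - 76/29·(x - 2) + 381/58·(x - 2)² - 229/58·(x - 2)³.
With (x - 2) = 1/4: S(9/4) = -8561/3712.

-2.3063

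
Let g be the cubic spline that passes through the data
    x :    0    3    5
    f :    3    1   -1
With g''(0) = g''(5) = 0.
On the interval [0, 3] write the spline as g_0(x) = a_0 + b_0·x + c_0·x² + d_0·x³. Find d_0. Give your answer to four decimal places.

Write M_i for g''(x_i). With h_i = 3, 2 and divided differences Δ_i = -2/3, -1, the continuity of g' gives the tridiagonal system
  3·M_0 + 10·M_1 + 2·M_2 = 6(Δ_1 - Δ_0) = -2
Natural end conditions: M_0 = M_2 = 0.
Solving the tridiagonal system: M_0 = 0, M_1 = -1/5, M_2 = 0.
On [0, 3], with g_0(x) = a_0 + b_0·x + c_0·x² + d_0·x³: c_0 = M_0/2 = 0, d_0 = (M_1 - M_0)/(6h_0) = -1/90, b_0 = Δ_0 - h_0(2M_0 + M_1)/6 = -17/30.

-0.0111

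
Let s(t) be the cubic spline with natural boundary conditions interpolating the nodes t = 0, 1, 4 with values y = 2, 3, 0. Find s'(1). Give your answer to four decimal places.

0.5000

Let M_i = s''(x_i). Step sizes h_i = 1, 3; slopes of the chords Δ_i = (y_(i+1) - y_i)/h_i = 1, -1.
  1·M_0 + 8·M_1 + 3·M_2 = 6(Δ_1 - Δ_0) = -12
Natural end conditions: M_0 = M_2 = 0.
Solving: M_0 = 0, M_1 = -3/2, M_2 = 0.
On [1, 4], s'(t) = b_1 + 2c_1·(t - 1) + 3d_1·(t - 1)² with b_1 = Δ_1 - h_1(2M_1 + M_2)/6 = 1/2, c_1 = M_1/2 = -3/4, d_1 = (M_2 - M_1)/(6h_1) = 1/12. So s'(1) = 1/2.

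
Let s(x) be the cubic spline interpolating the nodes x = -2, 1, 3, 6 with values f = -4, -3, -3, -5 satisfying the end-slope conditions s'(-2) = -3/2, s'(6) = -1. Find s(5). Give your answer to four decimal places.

With M_i denoting the second derivative at x_i, h_i = 3, 2, 3, and Δ_i = (y_(i+1) − y_i)/h_i = 1/3, 0, -2/3:
  3·M_0 + 10·M_1 + 2·M_2 = 6(Δ_1 - Δ_0) = -2
  2·M_1 + 10·M_2 + 3·M_3 = 6(Δ_2 - Δ_1) = -4
Clamped end conditions give two more equations: 2h_0·M_0 + h_0·M_1 = 6(Δ_0 - s'(-2)) = 11 and h_2·M_2 + 2h_2·M_3 = 6(s'(6) - Δ_2) = -2.
Forward elimination and back-substitution give M_0 = 88/39, M_1 = -11/13, M_2 = -2/13, M_3 = -10/39.
On [3, 6], s(x) = -3 - 5/13·(x - 3) - 1/13·(x - 3)² - 2/351·(x - 3)³.
With (x - 3) = 2: s(5) = -1447/351.

-4.1225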